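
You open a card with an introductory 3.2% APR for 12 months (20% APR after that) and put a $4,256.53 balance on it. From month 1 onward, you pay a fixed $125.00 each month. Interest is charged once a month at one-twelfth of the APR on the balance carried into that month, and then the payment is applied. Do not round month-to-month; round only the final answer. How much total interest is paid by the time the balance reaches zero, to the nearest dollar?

$895

Promo months 1–12 at r₀ = 3.2%/12 = 0.00266667; months 13+ at r₁ = 20%/12 = 0.0166667.
After month 12: iterate B ← B·(1+r₀) − $125.00 for 12 months → $2,872.56.
Then at r₁ with $125.00/mo: n₂ = −ln(1 − r₁·B/P)/ln(1+r₁) ≈ 29.21 → 30 more payments.
Total paid = 41·$125.00 + $27.01 = $5,152.01; interest = $5,152.01 − $4,256.53 = $895.48.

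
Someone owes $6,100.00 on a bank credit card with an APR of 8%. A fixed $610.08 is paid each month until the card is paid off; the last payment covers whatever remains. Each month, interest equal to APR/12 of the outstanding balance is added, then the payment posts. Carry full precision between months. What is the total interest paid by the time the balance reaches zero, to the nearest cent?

$234.32

Monthly rate r = 8%/12 = 0.666667% = 0.00666667.
Payoff takes n = ⌈−ln(1 − rB₀/P)/ln(1+r)⌉ = ⌈10.382⌉ = 11 payments; the last is $233.52.
Total paid = 10·$610.08 + $233.52 = $6,334.32.
Total interest = total paid − principal = $6,334.32 − $6,100.00 = $234.32.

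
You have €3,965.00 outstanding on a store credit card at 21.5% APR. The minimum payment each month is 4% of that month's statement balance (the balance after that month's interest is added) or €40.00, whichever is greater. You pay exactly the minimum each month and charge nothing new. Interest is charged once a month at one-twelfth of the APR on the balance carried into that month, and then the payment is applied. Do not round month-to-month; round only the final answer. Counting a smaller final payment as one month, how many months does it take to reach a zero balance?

Monthly rate r = 21.5%/12 = 1.79167% = 0.0179167.
While 4% of the post-interest balance exceeds €40.00, each month B ← (B·(1+r))·(1 − 0.04), i.e. B shrinks by the factor (1+r)·0.96 = 0.9772.
This holds for months 1–61. Entering month 62 the balance is €971.03; 4% of the post-interest balance is now below €40.00, so the flat €40.00 minimum applies from here.
From month 62 a fixed €40.00 at rate r clears €971.03 in 33 more payments. Total: 61 + 33 = 94 months.

94 months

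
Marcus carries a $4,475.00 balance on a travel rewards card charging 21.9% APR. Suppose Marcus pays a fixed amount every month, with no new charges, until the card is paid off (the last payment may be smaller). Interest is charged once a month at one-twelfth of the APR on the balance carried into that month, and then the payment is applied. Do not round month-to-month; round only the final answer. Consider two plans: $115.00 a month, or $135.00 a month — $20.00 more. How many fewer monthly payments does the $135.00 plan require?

17 fewer payments

Monthly rate r = 21.9%/12 = 1.825% = 0.01825.
At $115.00/mo: n = ⌈−ln(1 − rB₀/P)/ln(1+r)⌉ = 69 payments (last $55.10); total interest = total paid − $4,475.00 = $3,400.10.
At $135.00/mo: 52 payments (last $48.00); total interest $2,458.00.
Payments saved = 69 − 52 = 17.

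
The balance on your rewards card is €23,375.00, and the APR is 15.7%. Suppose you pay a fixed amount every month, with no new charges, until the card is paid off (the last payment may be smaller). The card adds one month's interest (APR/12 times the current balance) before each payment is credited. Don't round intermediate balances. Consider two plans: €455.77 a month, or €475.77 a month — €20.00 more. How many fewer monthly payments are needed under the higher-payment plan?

6 fewer payments

Monthly rate r = 15.7%/12 = 1.30833% = 0.0130833.
At €455.77/mo: n = ⌈−ln(1 − rB₀/P)/ln(1+r)⌉ = 86 payments (last €240.38); total interest = total paid − €23,375.00 = €15,605.83.
At €475.77/mo: 80 payments (last €94.45); total interest €14,305.28.
Payments saved = 86 − 80 = 6.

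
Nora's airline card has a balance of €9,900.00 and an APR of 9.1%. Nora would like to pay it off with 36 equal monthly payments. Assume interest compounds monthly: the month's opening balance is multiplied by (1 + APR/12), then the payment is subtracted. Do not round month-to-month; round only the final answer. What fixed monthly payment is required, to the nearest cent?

€315.28

Monthly rate r = 9.1%/12 = 0.758333% = 0.00758333.
Level-payment amortization: P = B₀·r / (1 − (1+r)^(−n)) = 9900.00·0.00758333 / (1 − 1.00758^(−36)).
Denominator 1 − (1+r)^(−36) = 0.238122943.
P = 75.075 / 0.238122943 ≈ 315.28.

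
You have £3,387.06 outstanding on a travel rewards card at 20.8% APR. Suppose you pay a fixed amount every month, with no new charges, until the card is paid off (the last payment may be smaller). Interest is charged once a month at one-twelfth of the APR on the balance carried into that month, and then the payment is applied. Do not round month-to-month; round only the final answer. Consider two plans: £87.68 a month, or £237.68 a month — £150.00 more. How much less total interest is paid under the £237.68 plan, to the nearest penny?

Monthly rate r = 20.8%/12 = 1.73333% = 0.0173333.
At £87.68/mo: n = ⌈−ln(1 − rB₀/P)/ln(1+r)⌉ = 65 payments (last £38.81); total interest = total paid − £3,387.06 = £2,263.27.
At £237.68/mo: 17 payments (last £121.45); total interest £537.27.
Interest saved = £2,263.27 − £537.27 = £1,726.00.

£1,726.00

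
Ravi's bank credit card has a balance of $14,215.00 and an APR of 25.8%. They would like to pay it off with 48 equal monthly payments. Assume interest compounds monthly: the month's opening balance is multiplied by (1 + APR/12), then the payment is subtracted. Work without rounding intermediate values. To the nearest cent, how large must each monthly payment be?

$477.69

Monthly rate r = 25.8%/12 = 2.15% = 0.0215.
Level-payment amortization: P = B₀·r / (1 − (1+r)^(−n)) = 14215.00·0.0215 / (1 − 1.0215^(−48)).
Denominator 1 − (1+r)^(−48) = 0.639787986.
P = 305.623 / 0.639787986 ≈ 477.69.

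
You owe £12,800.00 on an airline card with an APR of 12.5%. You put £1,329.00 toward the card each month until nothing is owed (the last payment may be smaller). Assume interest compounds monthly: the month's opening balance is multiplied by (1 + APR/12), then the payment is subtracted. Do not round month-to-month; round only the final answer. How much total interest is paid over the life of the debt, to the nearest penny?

Monthly rate r = 12.5%/12 = 1.04167% = 0.0104167.
Payoff takes n = ⌈−ln(1 − rB₀/P)/ln(1+r)⌉ = ⌈10.202⌉ = 11 payments; the last is £269.79.
Total paid = 10·£1,329.00 + £269.79 = £13,559.79.
Total interest = total paid − principal = £13,559.79 − £12,800.00 = £759.79.

£759.79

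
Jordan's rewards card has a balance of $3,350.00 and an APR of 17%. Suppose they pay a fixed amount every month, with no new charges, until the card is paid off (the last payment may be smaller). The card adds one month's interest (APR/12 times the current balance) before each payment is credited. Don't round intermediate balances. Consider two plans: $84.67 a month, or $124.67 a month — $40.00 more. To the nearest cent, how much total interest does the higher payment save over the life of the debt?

$702.34

Monthly rate r = 17%/12 = 1.41667% = 0.0141667.
At $84.67/mo: n = ⌈−ln(1 − rB₀/P)/ln(1+r)⌉ = 59 payments (last $37.69); total interest = total paid − $3,350.00 = $1,598.55.
At $124.67/mo: 35 payments (last $7.43); total interest $896.21.
Interest saved = $1,598.55 − $896.21 = $702.34.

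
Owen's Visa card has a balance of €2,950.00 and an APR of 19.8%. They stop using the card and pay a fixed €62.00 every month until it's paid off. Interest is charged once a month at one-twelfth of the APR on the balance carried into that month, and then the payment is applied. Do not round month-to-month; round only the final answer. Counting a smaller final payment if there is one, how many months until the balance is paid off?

94 payments

Monthly rate r = 19.8%/12 = 1.65% = 0.0165.
Recurrence: B ← B·(1+r) − €62.00.
Month 1: interest €48.68; balance after payment €2,936.68.
Month 2: interest €48.46; balance after payment €2,923.13.
Closed form: n = −ln(1 − rB₀/P)/ln(1+r) = −ln(0.21492)/ln(1.0165) ≈ 93.948, so the balance reaches zero during payment 94.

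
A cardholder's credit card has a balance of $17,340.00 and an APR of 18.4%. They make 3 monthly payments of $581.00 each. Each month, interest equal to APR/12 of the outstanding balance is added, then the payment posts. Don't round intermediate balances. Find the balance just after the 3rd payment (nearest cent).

Monthly rate r = 18.4%/12 = 1.53333% = 0.0153333.
Each month: B ← B·(1+r) − $581.00.
Month 1: interest $265.88; balance after payment $17,024.88.
Month 2: interest $261.05; balance after payment $16,704.93.
Month 3: interest $256.14; balance after payment $16,380.07.

$16,380.07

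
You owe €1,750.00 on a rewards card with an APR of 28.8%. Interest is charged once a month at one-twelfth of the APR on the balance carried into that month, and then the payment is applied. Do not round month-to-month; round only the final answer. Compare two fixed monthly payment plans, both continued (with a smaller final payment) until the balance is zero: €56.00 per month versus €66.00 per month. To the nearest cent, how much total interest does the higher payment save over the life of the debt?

Monthly rate r = 28.8%/12 = 2.4% = 0.024.
At €56.00/mo: n = ⌈−ln(1 − rB₀/P)/ln(1+r)⌉ = 59 payments (last €25.51); total interest = total paid − €1,750.00 = €1,523.51.
At €66.00/mo: 43 payments (last €43.33); total interest €1,065.33.
Interest saved = €1,523.51 − €1,065.33 = €458.18.

€458.18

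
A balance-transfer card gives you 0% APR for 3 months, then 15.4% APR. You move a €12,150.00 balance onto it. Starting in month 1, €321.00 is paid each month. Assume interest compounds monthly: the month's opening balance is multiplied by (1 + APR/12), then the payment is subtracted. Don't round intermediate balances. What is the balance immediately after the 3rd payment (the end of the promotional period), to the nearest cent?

€11,187.00

Promo months 1–3 at r₀ = 0%/12 = 0; months 4+ at r₁ = 15.4%/12 = 0.0128333.
After month 3 (no interest yet): B = €12,150.00 − 3·€321.00 = €11,187.00.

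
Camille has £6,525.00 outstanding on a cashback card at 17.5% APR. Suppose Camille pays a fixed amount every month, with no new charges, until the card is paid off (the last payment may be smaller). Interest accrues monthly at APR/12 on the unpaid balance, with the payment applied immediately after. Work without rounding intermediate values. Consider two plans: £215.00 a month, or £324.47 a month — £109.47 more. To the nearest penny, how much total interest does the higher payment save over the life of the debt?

£900.46

Monthly rate r = 17.5%/12 = 1.45833% = 0.0145833.
At £215.00/mo: n = ⌈−ln(1 − rB₀/P)/ln(1+r)⌉ = 41 payments (last £79.49); total interest = total paid − £6,525.00 = £2,154.49.
At £324.47/mo: 24 payments (last £316.22); total interest £1,254.03.
Interest saved = £2,154.49 − £1,254.03 = £900.46.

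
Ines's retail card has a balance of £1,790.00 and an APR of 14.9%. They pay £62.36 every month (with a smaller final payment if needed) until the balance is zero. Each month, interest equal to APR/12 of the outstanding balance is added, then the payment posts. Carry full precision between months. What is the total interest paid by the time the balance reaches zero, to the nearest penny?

Monthly rate r = 14.9%/12 = 1.24167% = 0.0124167.
Payoff takes n = ⌈−ln(1 − rB₀/P)/ln(1+r)⌉ = ⌈35.712⌉ = 36 payments; the last is £44.49.
Total paid = 35·£62.36 + £44.49 = £2,227.09.
Total interest = total paid − principal = £2,227.09 − £1,790.00 = £437.09.

£437.09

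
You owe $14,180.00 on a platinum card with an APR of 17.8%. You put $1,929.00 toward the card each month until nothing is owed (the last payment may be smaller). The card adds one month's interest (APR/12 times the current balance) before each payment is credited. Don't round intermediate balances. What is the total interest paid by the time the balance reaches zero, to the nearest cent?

Monthly rate r = 17.8%/12 = 1.48333% = 0.0148333.
Payoff takes n = ⌈−ln(1 − rB₀/P)/ln(1+r)⌉ = ⌈7.841⌉ = 8 payments; the last is $1,624.30.
Total paid = 7·$1,929.00 + $1,624.30 = $15,127.30.
Total interest = total paid − principal = $15,127.30 − $14,180.00 = $947.30.

$947.30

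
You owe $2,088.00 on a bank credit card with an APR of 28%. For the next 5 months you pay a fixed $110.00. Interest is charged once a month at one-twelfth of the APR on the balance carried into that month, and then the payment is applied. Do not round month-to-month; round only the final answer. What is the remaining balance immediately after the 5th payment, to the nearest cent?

$1,766.96

Monthly rate r = 28%/12 = 2.33333% = 0.0233333.
Each month: B ← B·(1+r) − $110.00.
Month 1: interest $48.72; balance after payment $2,026.72.
Month 2: interest $47.29; balance after payment $1,964.01.
Month 3: interest $45.83; balance after payment $1,899.84.
Month 4: interest $44.33; balance after payment $1,834.17.
Month 5: interest $42.80; balance after payment $1,766.96.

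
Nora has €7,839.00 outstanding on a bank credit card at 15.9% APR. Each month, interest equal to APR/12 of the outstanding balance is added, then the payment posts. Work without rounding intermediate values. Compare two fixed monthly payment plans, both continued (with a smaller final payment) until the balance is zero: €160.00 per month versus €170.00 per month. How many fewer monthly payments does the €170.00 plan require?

8 fewer payments

Monthly rate r = 15.9%/12 = 1.325% = 0.01325.
At €160.00/mo: n = ⌈−ln(1 − rB₀/P)/ln(1+r)⌉ = 80 payments (last €92.27); total interest = total paid − €7,839.00 = €4,893.27.
At €170.00/mo: 72 payments (last €123.62); total interest €4,354.62.
Payments saved = 80 − 72 = 8.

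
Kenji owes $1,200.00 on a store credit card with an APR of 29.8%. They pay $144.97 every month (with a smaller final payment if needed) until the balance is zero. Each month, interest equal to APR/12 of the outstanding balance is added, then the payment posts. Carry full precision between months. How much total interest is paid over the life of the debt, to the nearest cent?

Monthly rate r = 29.8%/12 = 2.48333% = 0.0248333.
Payoff takes n = ⌈−ln(1 − rB₀/P)/ln(1+r)⌉ = ⌈9.381⌉ = 10 payments; the last is $55.66.
Total paid = 9·$144.97 + $55.66 = $1,360.39.
Total interest = total paid − principal = $1,360.39 − $1,200.00 = $160.39.

$160.39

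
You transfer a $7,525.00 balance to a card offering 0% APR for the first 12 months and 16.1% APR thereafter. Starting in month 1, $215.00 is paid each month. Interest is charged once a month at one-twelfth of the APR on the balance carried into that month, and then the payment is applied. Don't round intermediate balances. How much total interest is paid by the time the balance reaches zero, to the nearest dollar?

Promo months 1–12 at r₀ = 0%/12 = 0; months 13+ at r₁ = 16.1%/12 = 0.0134167.
After month 12 (no interest yet): B = $7,525.00 − 12·$215.00 = $4,945.00.
Then at r₁ with $215.00/mo: n₂ = −ln(1 − r₁·B/P)/ln(1+r₁) ≈ 27.69 → 28 more payments.
Total paid = 39·$215.00 + $148.26 = $8,533.26; interest = $8,533.26 − $7,525.00 = $1,008.26.

$1,008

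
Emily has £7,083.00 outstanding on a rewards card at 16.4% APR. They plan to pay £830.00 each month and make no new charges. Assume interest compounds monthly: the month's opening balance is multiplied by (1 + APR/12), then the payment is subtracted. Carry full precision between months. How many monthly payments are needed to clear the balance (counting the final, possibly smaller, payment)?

Monthly rate r = 16.4%/12 = 1.36667% = 0.0136667.
Recurrence: B ← B·(1+r) − £830.00.
Month 1: interest £96.80; balance after payment £6,349.80.
Month 2: interest £86.78; balance after payment £5,606.58.
Closed form: n = −ln(1 − rB₀/P)/ln(1+r) = −ln(0.88337)/ln(1.01367) ≈ 9.136, so the balance reaches zero during payment 10.

10 payments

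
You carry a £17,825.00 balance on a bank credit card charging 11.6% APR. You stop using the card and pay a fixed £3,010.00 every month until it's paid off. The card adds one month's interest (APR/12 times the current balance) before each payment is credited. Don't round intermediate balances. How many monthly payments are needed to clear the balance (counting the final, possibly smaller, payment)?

7 months

Monthly rate r = 11.6%/12 = 0.966667% = 0.00966667.
Recurrence: B ← B·(1+r) − £3,010.00.
Month 1: interest £172.31; balance after payment £14,987.31.
Month 2: interest £144.88; balance after payment £12,122.19.
Closed form: n = −ln(1 − rB₀/P)/ln(1+r) = −ln(0.94275)/ln(1.00967) ≈ 6.128, so the balance reaches zero during payment 7.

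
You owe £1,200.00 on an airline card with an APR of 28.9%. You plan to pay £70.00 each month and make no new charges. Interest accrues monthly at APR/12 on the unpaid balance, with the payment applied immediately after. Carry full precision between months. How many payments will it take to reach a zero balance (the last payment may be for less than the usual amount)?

23 payments

Monthly rate r = 28.9%/12 = 2.40833% = 0.0240833.
Recurrence: B ← B·(1+r) − £70.00.
Month 1: interest £28.90; balance after payment £1,158.90.
Month 2: interest £27.91; balance after payment £1,116.81.
Closed form: n = −ln(1 − rB₀/P)/ln(1+r) = −ln(0.58714)/ln(1.02408) ≈ 22.375, so the balance reaches zero during payment 23.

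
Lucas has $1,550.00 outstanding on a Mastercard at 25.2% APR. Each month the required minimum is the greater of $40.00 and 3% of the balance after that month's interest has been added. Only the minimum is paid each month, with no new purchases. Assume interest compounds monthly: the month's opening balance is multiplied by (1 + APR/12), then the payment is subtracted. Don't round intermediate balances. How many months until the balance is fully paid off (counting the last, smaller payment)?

74 months

Monthly rate r = 25.2%/12 = 2.1% = 0.021.
While 3% of the post-interest balance exceeds $40.00, each month B ← (B·(1+r))·(1 − 0.03), i.e. B shrinks by the factor (1+r)·0.97 = 0.99037.
This holds for months 1–18. Entering month 19 the balance is $1,302.23; 3% of the post-interest balance is now below $40.00, so the flat $40.00 minimum applies from here.
From month 19 a fixed $40.00 at rate r clears $1,302.23 in 56 more payments. Total: 18 + 56 = 74 months.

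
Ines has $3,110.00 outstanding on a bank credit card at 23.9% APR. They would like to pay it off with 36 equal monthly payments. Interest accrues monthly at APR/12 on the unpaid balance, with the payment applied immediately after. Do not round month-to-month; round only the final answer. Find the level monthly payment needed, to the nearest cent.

$121.85

Monthly rate r = 23.9%/12 = 1.99167% = 0.0199167.
Level-payment amortization: P = B₀·r / (1 − (1+r)^(−n)) = 3110.00·0.0199167 / (1 − 1.01992^(−36)).
Denominator 1 − (1+r)^(−36) = 0.508332835.
P = 61.9408 / 0.508332835 ≈ 121.85.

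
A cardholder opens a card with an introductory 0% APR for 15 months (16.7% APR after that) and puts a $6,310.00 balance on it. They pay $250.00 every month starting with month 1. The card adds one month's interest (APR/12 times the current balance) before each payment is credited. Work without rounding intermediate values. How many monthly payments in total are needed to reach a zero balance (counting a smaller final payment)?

27 payments

Promo months 1–15 at r₀ = 0%/12 = 0; months 16+ at r₁ = 16.7%/12 = 0.0139167.
After month 15 (no interest yet): B = $6,310.00 − 15·$250.00 = $2,560.00.
Then at r₁ with $250.00/mo: n₂ = −ln(1 − r₁·B/P)/ln(1+r₁) ≈ 11.12 → 12 more payments.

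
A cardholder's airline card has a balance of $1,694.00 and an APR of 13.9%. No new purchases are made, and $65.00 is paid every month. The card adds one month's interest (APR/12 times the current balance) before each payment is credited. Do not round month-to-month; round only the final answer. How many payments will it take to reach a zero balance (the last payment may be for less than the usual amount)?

32 months

Monthly rate r = 13.9%/12 = 1.15833% = 0.0115833.
Recurrence: B ← B·(1+r) − $65.00.
Month 1: interest $19.62; balance after payment $1,648.62.
Month 2: interest $19.10; balance after payment $1,602.72.
Closed form: n = −ln(1 − rB₀/P)/ln(1+r) = −ln(0.69812)/ln(1.01158) ≈ 31.204, so the balance reaches zero during payment 32.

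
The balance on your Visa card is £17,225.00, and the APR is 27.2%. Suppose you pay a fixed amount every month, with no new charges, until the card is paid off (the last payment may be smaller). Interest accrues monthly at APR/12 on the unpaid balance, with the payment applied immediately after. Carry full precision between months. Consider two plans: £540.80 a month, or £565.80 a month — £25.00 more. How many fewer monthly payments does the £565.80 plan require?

Monthly rate r = 27.2%/12 = 2.26667% = 0.0226667.
At £540.80/mo: n = ⌈−ln(1 − rB₀/P)/ln(1+r)⌉ = 58 payments (last £58.44); total interest = total paid − £17,225.00 = £13,659.04.
At £565.80/mo: 53 payments (last £149.02); total interest £12,345.62.
Payments saved = 58 − 53 = 5.

5 fewer payments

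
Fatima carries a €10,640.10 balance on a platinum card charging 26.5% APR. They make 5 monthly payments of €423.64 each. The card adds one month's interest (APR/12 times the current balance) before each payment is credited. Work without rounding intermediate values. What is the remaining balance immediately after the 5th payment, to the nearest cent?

€9,654.15

Monthly rate r = 26.5%/12 = 2.20833% = 0.0220833.
Each month: B ← B·(1+r) − €423.64.
Month 1: interest €234.97; balance after payment €10,451.43.
Month 2: interest €230.80; balance after payment €10,258.59.
Month 3: interest €226.54; balance after payment €10,061.50.
Month 4: interest €222.19; balance after payment €9,860.05.
Month 5: interest €217.74; balance after payment €9,654.15.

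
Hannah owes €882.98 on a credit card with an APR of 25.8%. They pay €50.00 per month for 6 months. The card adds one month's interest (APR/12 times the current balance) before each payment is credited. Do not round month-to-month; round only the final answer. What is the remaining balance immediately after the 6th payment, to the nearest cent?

€686.59

Monthly rate r = 25.8%/12 = 2.15% = 0.0215.
Each month: B ← B·(1+r) − €50.00.
Month 1: interest €18.98; balance after payment €851.96.
Month 2: interest €18.32; balance after payment €820.28.
Month 3: interest €17.64; balance after payment €787.92.
Month 4: interest €16.94; balance after payment €754.86.
Month 5: interest €16.23; balance after payment €721.09.
Month 6: interest €15.50; balance after payment €686.59.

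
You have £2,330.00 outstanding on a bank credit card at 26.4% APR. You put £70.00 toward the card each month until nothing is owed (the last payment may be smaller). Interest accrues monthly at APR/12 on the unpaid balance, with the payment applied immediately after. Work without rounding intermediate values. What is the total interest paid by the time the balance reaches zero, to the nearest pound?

Monthly rate r = 26.4%/12 = 2.2% = 0.022.
Payoff takes n = ⌈−ln(1 − rB₀/P)/ln(1+r)⌉ = ⌈60.558⌉ = 61 payments; the last is £39.26.
Total paid = 60·£70.00 + £39.26 = £4,239.26.
Total interest = total paid − principal = £4,239.26 − £2,330.00 = £1,909.26.

£1,909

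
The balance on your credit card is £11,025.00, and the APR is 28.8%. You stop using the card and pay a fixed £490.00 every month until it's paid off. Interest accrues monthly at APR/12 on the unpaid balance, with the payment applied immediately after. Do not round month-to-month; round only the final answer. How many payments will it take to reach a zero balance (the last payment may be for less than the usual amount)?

Monthly rate r = 28.8%/12 = 2.4% = 0.024.
Recurrence: B ← B·(1+r) − £490.00.
Month 1: interest £264.60; balance after payment £10,799.60.
Month 2: interest £259.19; balance after payment £10,568.79.
Closed form: n = −ln(1 − rB₀/P)/ln(1+r) = −ln(0.46)/ln(1.024) ≈ 32.742, so the balance reaches zero during payment 33.

33 payments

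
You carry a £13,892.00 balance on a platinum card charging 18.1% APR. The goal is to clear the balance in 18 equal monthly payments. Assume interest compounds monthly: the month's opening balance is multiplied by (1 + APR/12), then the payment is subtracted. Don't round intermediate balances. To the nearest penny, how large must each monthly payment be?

£887.05

Monthly rate r = 18.1%/12 = 1.50833% = 0.0150833.
Level-payment amortization: P = B₀·r / (1 − (1+r)^(−n)) = 13892.00·0.0150833 / (1 − 1.01508^(−18)).
Denominator 1 − (1+r)^(−18) = 0.236217943.
P = 209.538 / 0.236217943 ≈ 887.05.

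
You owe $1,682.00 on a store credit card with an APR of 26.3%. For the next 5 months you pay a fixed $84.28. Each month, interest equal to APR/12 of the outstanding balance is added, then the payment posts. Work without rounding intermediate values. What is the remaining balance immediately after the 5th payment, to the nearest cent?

$1,434.30

Monthly rate r = 26.3%/12 = 2.19167% = 0.0219167.
Each month: B ← B·(1+r) − $84.28.
Month 1: interest $36.86; balance after payment $1,634.58.
Month 2: interest $35.82; balance after payment $1,586.13.
Month 3: interest $34.76; balance after payment $1,536.61.
Month 4: interest $33.68; balance after payment $1,486.01.
Month 5: interest $32.57; balance after payment $1,434.30.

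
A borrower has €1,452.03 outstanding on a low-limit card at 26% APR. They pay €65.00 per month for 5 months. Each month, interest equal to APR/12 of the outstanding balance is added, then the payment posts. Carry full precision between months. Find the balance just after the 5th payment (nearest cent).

Monthly rate r = 26%/12 = 2.16667% = 0.0216667.
Each month: B ← B·(1+r) − €65.00.
Month 1: interest €31.46; balance after payment €1,418.49.
Month 2: interest €30.73; balance after payment €1,384.22.
Month 3: interest €29.99; balance after payment €1,349.22.
Month 4: interest €29.23; balance after payment €1,313.45.
Month 5: interest €28.46; balance after payment €1,276.91.

€1,276.91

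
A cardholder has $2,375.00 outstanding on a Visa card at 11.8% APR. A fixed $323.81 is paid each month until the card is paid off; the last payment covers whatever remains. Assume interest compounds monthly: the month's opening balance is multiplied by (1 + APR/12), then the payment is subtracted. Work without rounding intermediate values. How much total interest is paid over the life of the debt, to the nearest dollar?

$102

Monthly rate r = 11.8%/12 = 0.983333% = 0.00983333.
Payoff takes n = ⌈−ln(1 − rB₀/P)/ln(1+r)⌉ = ⌈7.650⌉ = 8 payments; the last is $210.79.
Total paid = 7·$323.81 + $210.79 = $2,477.46.
Total interest = total paid − principal = $2,477.46 − $2,375.00 = $102.46.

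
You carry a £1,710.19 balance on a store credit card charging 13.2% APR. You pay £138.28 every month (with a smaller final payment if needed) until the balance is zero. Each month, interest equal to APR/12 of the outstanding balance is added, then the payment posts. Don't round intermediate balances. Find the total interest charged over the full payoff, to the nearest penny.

Monthly rate r = 13.2%/12 = 1.1% = 0.011.
Payoff takes n = ⌈−ln(1 − rB₀/P)/ln(1+r)⌉ = ⌈13.367⌉ = 14 payments; the last is £50.91.
Total paid = 13·£138.28 + £50.91 = £1,848.55.
Total interest = total paid − principal = £1,848.55 − £1,710.19 = £138.36.

£138.36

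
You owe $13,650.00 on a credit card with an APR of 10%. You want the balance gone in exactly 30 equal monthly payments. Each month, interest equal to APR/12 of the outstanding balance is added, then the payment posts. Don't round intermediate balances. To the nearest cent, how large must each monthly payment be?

$516.13

Monthly rate r = 10%/12 = 0.833333% = 0.00833333.
Level-payment amortization: P = B₀·r / (1 − (1+r)^(−n)) = 13650.00·0.00833333 / (1 − 1.00833^(−30)).
Denominator 1 − (1+r)^(−30) = 0.220392027.
P = 113.75 / 0.220392027 ≈ 516.13.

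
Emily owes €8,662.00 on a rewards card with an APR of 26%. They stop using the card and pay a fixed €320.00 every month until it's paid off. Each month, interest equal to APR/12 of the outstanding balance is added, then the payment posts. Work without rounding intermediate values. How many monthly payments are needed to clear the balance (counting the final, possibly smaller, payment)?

Monthly rate r = 26%/12 = 2.16667% = 0.0216667.
Recurrence: B ← B·(1+r) − €320.00.
Month 1: interest €187.68; balance after payment €8,529.68.
Month 2: interest €184.81; balance after payment €8,394.49.
Closed form: n = −ln(1 − rB₀/P)/ln(1+r) = −ln(0.41351)/ln(1.02167) ≈ 41.197, so the balance reaches zero during payment 42.

42 months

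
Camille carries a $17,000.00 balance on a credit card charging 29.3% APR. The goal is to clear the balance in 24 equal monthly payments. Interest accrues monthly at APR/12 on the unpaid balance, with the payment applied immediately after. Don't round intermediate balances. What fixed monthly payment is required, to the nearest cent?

Monthly rate r = 29.3%/12 = 2.44167% = 0.0244167.
Level-payment amortization: P = B₀·r / (1 − (1+r)^(−n)) = 17000.00·0.0244167 / (1 − 1.02442^(−24)).
Denominator 1 − (1+r)^(−24) = 0.439519192.
P = 415.083 / 0.439519192 ≈ 944.40.

$944.40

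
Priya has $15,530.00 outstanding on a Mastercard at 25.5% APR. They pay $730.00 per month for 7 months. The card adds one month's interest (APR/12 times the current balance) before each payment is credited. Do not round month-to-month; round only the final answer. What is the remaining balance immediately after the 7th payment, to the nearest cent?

Monthly rate r = 25.5%/12 = 2.125% = 0.02125.
Each month: B ← B·(1+r) − $730.00.
Month 1: interest $330.01; balance after payment $15,130.01.
Month 2: interest $321.51; balance after payment $14,721.53.
Month 3: interest $312.83; balance after payment $14,304.36.
Month 4: interest $303.97; balance after payment $13,878.33.
Month 5: interest $294.91; balance after payment $13,443.24.
Month 6: interest $285.67; balance after payment $12,998.91.
Month 7: interest $276.23; balance after payment $12,545.14.

$12,545.14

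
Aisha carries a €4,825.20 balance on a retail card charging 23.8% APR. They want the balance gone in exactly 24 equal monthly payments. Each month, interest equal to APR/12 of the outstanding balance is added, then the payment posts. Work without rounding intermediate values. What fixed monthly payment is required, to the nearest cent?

Monthly rate r = 23.8%/12 = 1.98333% = 0.0198333.
Level-payment amortization: P = B₀·r / (1 − (1+r)^(−n)) = 4825.20·0.0198333 / (1 − 1.01983^(−24)).
Denominator 1 − (1+r)^(−24) = 0.375835402.
P = 95.6998 / 0.375835402 ≈ 254.63.

€254.63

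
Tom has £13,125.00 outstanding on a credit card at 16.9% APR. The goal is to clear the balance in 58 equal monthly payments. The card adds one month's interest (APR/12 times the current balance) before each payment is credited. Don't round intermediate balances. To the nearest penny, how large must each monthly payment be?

£332.66

Monthly rate r = 16.9%/12 = 1.40833% = 0.0140833.
Level-payment amortization: P = B₀·r / (1 − (1+r)^(−n)) = 13125.00·0.0140833 / (1 − 1.01408^(−58)).
Denominator 1 − (1+r)^(−58) = 0.555646519.
P = 184.844 / 0.555646519 ≈ 332.66.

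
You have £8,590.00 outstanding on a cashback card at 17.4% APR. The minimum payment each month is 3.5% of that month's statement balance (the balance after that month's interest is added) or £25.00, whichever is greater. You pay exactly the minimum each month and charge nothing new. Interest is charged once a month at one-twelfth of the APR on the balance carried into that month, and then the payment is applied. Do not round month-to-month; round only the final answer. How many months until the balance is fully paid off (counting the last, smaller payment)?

Monthly rate r = 17.4%/12 = 1.45% = 0.0145.
While 3.5% of the post-interest balance exceeds £25.00, each month B ← (B·(1+r))·(1 − 0.035), i.e. B shrinks by the factor (1+r)·0.965 = 0.97899.
This holds for months 1–118. Entering month 119 the balance is £701.39; 3.5% of the post-interest balance is now below £25.00, so the flat £25.00 minimum applies from here.
From month 119 a fixed £25.00 at rate r clears £701.39 in 37 more payments. Total: 118 + 37 = 155 months.

155 months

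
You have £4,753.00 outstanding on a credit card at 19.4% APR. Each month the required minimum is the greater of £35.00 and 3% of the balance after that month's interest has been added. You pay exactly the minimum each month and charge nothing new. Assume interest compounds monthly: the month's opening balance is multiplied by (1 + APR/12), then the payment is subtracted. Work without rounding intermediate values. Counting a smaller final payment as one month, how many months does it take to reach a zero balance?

Monthly rate r = 19.4%/12 = 1.61667% = 0.0161667.
While 3% of the post-interest balance exceeds £35.00, each month B ← (B·(1+r))·(1 − 0.03), i.e. B shrinks by the factor (1+r)·0.97 = 0.98568.
This holds for months 1–99. Entering month 100 the balance is £1,139.98; 3% of the post-interest balance is now below £35.00, so the flat £35.00 minimum applies from here.
From month 100 a fixed £35.00 at rate r clears £1,139.98 in 47 more payments. Total: 99 + 47 = 146 months.

146 months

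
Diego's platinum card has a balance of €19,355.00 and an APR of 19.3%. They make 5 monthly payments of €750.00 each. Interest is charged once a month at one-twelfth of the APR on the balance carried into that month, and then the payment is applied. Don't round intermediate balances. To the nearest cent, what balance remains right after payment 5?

€17,089.76

Monthly rate r = 19.3%/12 = 1.60833% = 0.0160833.
Each month: B ← B·(1+r) − €750.00.
Month 1: interest €311.29; balance after payment €18,916.29.
Month 2: interest €304.24; balance after payment €18,470.53.
Month 3: interest €297.07; balance after payment €18,017.60.
Month 4: interest €289.78; balance after payment €17,557.38.
Month 5: interest €282.38; balance after payment €17,089.76.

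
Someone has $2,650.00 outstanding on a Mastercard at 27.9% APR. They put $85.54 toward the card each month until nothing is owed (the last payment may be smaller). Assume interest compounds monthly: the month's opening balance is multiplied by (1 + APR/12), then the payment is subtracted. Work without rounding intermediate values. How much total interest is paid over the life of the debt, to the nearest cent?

$2,091.58

Monthly rate r = 27.9%/12 = 2.325% = 0.02325.
Payoff takes n = ⌈−ln(1 − rB₀/P)/ln(1+r)⌉ = ⌈55.428⌉ = 56 payments; the last is $36.88.
Total paid = 55·$85.54 + $36.88 = $4,741.58.
Total interest = total paid − principal = $4,741.58 − $2,650.00 = $2,091.58.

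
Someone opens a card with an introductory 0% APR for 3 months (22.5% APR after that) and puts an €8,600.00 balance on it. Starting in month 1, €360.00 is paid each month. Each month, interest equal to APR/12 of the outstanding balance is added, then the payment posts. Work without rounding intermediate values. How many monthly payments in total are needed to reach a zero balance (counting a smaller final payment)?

Promo months 1–3 at r₀ = 0%/12 = 0; months 4+ at r₁ = 22.5%/12 = 0.01875.
After month 3 (no interest yet): B = €8,600.00 − 3·€360.00 = €7,520.00.
Then at r₁ with €360.00/mo: n₂ = −ln(1 − r₁·B/P)/ln(1+r₁) ≈ 26.76 → 27 more payments.

30 months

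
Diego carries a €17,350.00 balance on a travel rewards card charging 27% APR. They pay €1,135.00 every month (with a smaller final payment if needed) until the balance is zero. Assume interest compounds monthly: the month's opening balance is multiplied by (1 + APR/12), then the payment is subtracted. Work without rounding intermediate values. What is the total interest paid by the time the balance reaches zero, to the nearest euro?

Monthly rate r = 27%/12 = 2.25% = 0.0225.
Payoff takes n = ⌈−ln(1 − rB₀/P)/ln(1+r)⌉ = ⌈18.944⌉ = 19 payments; the last is €1,071.68.
Total paid = 18·€1,135.00 + €1,071.68 = €21,501.68.
Total interest = total paid − principal = €21,501.68 − €17,350.00 = €4,151.68.

€4,152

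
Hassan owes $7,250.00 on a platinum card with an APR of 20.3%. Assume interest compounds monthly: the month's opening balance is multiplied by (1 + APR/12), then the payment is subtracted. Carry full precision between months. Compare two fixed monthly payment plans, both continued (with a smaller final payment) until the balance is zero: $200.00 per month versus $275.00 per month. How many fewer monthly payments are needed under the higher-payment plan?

Monthly rate r = 20.3%/12 = 1.69167% = 0.0169167.
At $200.00/mo: n = ⌈−ln(1 − rB₀/P)/ln(1+r)⌉ = 57 payments (last $125.73); total interest = total paid − $7,250.00 = $4,075.73.
At $275.00/mo: 36 payments (last $56.64); total interest $2,431.64.
Payments saved = 57 − 36 = 21.

21 fewer payments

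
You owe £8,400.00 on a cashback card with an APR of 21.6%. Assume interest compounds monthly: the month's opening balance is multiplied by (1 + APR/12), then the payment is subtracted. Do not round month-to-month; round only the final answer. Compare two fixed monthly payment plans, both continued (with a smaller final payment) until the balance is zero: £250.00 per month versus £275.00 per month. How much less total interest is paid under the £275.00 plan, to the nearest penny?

£706.58

Monthly rate r = 21.6%/12 = 1.8% = 0.018.
At £250.00/mo: n = ⌈−ln(1 − rB₀/P)/ln(1+r)⌉ = 53 payments (last £9.72); total interest = total paid − £8,400.00 = £4,609.72.
At £275.00/mo: 45 payments (last £203.14); total interest £3,903.14.
Interest saved = £4,609.72 − £3,903.14 = £706.58.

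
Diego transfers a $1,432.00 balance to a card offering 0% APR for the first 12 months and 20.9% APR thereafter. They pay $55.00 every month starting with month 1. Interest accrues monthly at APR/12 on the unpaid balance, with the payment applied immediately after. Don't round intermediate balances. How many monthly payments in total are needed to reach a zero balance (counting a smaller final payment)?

Promo months 1–12 at r₀ = 0%/12 = 0; months 13+ at r₁ = 20.9%/12 = 0.0174167.
After month 12 (no interest yet): B = $1,432.00 − 12·$55.00 = $772.00.
Then at r₁ with $55.00/mo: n₂ = −ln(1 − r₁·B/P)/ln(1+r₁) ≈ 16.24 → 17 more payments.

29 payments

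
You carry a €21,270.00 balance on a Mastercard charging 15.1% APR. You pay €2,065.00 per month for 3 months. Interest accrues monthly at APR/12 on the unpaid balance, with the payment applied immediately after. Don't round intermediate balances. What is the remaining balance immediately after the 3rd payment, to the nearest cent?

Monthly rate r = 15.1%/12 = 1.25833% = 0.0125833.
Each month: B ← B·(1+r) − €2,065.00.
Month 1: interest €267.65; balance after payment €19,472.65.
Month 2: interest €245.03; balance after payment €17,652.68.
Month 3: interest €222.13; balance after payment €15,809.81.

€15,809.81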